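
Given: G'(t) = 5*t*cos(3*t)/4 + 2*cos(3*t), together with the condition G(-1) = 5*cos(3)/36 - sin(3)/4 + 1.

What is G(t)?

G(t) = (15*t*sin(3*t) + 24*sin(3*t) + 5*cos(3*t) + 36)/36

Integrate term by term and add the pieces.
A general antiderivative is 5*t*sin(3*t)/12 + 2*sin(3*t)/3 + 5*cos(3*t)/36 + C.
The condition gives C = 5*cos(3)/36 - sin(3)/4 + 1 - (5*cos(3)/36 - sin(3)/4) = 1.
So G(t) = (15*t*sin(3*t) + 24*sin(3*t) + 5*cos(3*t) + 36)/36.
Check: d/dt[(15*t*sin(3*t) + 24*sin(3*t) + 5*cos(3*t) + 36)/36] = 5*t*cos(3*t)/4 + 2*cos(3*t) = G'(t).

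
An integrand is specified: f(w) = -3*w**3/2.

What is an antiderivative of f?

An antiderivative is F(w) = -3*w**4/8.

An antiderivative F(w) passes only if d/dw[F] lands on f(w) exactly.
Check: d/dw[-3*w**4/8] = -3*w**3/2 = f(w).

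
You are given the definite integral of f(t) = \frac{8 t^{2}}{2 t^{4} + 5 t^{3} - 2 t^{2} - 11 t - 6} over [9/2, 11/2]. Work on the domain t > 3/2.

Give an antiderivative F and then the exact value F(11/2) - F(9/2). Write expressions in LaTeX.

Antiderivative: F(t) = \frac{72 \log{\left(t - \frac{3}{2} \right)}}{175} + \frac{104 \log{\left(t + 1 \right)}}{25} - \frac{32 \log{\left(t + 2 \right)}}{7} + \frac{8}{5 t + 5}; value = - \frac{32 \log{\left(\frac{15}{2} \right)}}{7} - \frac{104 \log{\left(\frac{11}{2} \right)}}{25} - \frac{72 \log{\left(3 \right)}}{175} - \frac{32}{715} + \frac{72 \log{\left(4 \right)}}{175} + \frac{1528 \log{\left(\frac{13}{2} \right)}}{175}

Factor the denominator (\left(t + 1\right)^{2} \left(t + 2\right) \left(2 t - 3\right)) and decompose: f = \frac{144}{175 \left(2 t - 3\right)} - \frac{32}{7 \left(t + 2\right)} + \frac{104}{25 \left(t + 1\right)} - \frac{8}{5 \left(t + 1\right)^{2}}; each piece integrates to a log, atan, or power term.
F(t) = \frac{72 \log{\left(t - \frac{3}{2} \right)}}{175} + \frac{104 \log{\left(t + 1 \right)}}{25} - \frac{32 \log{\left(t + 2 \right)}}{7} + \frac{8}{5 t + 5} is an antiderivative of f.
Check: d/dt[\frac{72 \log{\left(t - \frac{3}{2} \right)}}{175} + \frac{104 \log{\left(t + 1 \right)}}{25} - \frac{32 \log{\left(t + 2 \right)}}{7} + \frac{8}{5 t + 5}] = \frac{8 t^{2}}{2 t^{4} + 5 t^{3} - 2 t^{2} - 11 t - 6} = f(t).
F(11/2) = - \frac{32 \log{\left(\frac{15}{2} \right)}}{7} + \frac{16}{65} + \frac{72 \log{\left(4 \right)}}{175} + \frac{104 \log{\left(\frac{13}{2} \right)}}{25}; F(9/2) = - \frac{32 \log{\left(\frac{13}{2} \right)}}{7} + \frac{16}{55} + \frac{72 \log{\left(3 \right)}}{175} + \frac{104 \log{\left(\frac{11}{2} \right)}}{25}.
Integral = F(11/2) - F(9/2) = - \frac{32 \log{\left(\frac{15}{2} \right)}}{7} - \frac{104 \log{\left(\frac{11}{2} \right)}}{25} - \frac{72 \log{\left(3 \right)}}{175} - \frac{32}{715} + \frac{72 \log{\left(4 \right)}}{175} + \frac{1528 \log{\left(\frac{13}{2} \right)}}{175}.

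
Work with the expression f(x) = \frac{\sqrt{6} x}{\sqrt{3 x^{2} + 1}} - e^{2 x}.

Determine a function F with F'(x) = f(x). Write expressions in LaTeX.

An antiderivative is F(x) = \frac{2 \sqrt{6} \sqrt{3 x^{2} + 1} - 3 e^{2 x}}{6}.

Integrate term by term and add the pieces.
Check: d/dx[\frac{2 \sqrt{6} \sqrt{3 x^{2} + 1} - 3 e^{2 x}}{6}] = \frac{\sqrt{6} x - \sqrt{3 x^{2} + 1} e^{2 x}}{\sqrt{3 x^{2} + 1}}, which equals f(x).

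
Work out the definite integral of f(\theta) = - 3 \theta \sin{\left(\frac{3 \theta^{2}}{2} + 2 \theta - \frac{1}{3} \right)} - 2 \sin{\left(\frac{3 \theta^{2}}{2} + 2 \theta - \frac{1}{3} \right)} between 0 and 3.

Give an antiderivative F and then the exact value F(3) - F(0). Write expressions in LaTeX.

Antiderivative: F(\theta) = \cos{\left(\frac{3 \theta^{2}}{2} + 2 \theta - \frac{1}{3} \right)}; value = - \cos{\left(\frac{1}{3} \right)} + \cos{\left(\frac{115}{6} \right)}

The substitution u = \frac{3 \theta^{2}}{2} + 2 \theta - \frac{1}{3} works: f is exactly (dF/du)*(du/d\theta) for that inner function.
F(\theta) = \cos{\left(\frac{3 \theta^{2}}{2} + 2 \theta - \frac{1}{3} \right)} is an antiderivative of f.
Check: d/d\theta[\cos{\left(\frac{3 \theta^{2}}{2} + 2 \theta - \frac{1}{3} \right)}] = - 3 \theta \sin{\left(\frac{3 \theta^{2}}{2} + 2 \theta - \frac{1}{3} \right)} - 2 \sin{\left(\frac{3 \theta^{2}}{2} + 2 \theta - \frac{1}{3} \right)} = f(\theta).
F(3) = \cos{\left(\frac{115}{6} \right)}; F(0) = \cos{\left(\frac{1}{3} \right)}.
Integral = F(3) - F(0) = - \cos{\left(\frac{1}{3} \right)} + \cos{\left(\frac{115}{6} \right)}.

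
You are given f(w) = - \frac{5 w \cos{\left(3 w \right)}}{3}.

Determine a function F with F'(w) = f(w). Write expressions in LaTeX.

An antiderivative is F(w) = - \frac{5 w \sin{\left(3 w \right)}}{9} - \frac{5 \cos{\left(3 w \right)}}{27}.

Any candidate F(w) must reproduce f(w) exactly when differentiated.
Check: d/dw[- \frac{5 w \sin{\left(3 w \right)}}{9} - \frac{5 \cos{\left(3 w \right)}}{27}] = - \frac{5 w \cos{\left(3 w \right)}}{3} = f(w).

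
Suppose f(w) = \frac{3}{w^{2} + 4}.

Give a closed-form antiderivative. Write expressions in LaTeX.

Recover f(w) by differentiating a candidate F(w); any mismatch rules it out.
Check: d/dw[\frac{3 \operatorname{atan}{\left(\frac{w}{2} \right)}}{2}] = \frac{3}{w^{2} + 4} = f(w).

An antiderivative is F(w) = \frac{3 \operatorname{atan}{\left(\frac{w}{2} \right)}}{2}.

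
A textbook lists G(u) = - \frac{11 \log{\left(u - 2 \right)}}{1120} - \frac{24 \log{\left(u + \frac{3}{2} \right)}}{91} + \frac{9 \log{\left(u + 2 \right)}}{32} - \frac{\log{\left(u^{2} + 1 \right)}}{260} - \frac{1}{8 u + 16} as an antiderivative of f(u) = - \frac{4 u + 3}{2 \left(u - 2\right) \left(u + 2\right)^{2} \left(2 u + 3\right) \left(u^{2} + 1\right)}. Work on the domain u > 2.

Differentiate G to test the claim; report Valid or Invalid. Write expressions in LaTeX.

Invalid: d/du[G] - f = - \frac{4}{65 u^{2} + 65}, which is not 0.

d/du[G] = \frac{- 16 u^{4} - 56 u^{3} + 16 u^{2} - 36 u - 3}{260 u^{6} + 910 u^{5} - 2730 u^{3} - 3380 u^{2} - 3640 u - 3120}
d/du[G] - f(u) = - \frac{4}{65 u^{2} + 65} != 0.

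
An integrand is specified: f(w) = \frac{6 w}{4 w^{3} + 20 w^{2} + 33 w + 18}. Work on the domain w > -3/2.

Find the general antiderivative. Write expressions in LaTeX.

Factor the denominator (\left(w + 2\right) \left(2 w + 3\right)^{2}) and decompose: f = \frac{24}{2 w + 3} - \frac{18}{\left(2 w + 3\right)^{2}} - \frac{12}{w + 2}; each piece integrates to a log, atan, or power term.
Check: d/dw[- \frac{3 \left(- 8 w \log{\left(w + \frac{3}{2} \right)} + 8 w \log{\left(w + 2 \right)} - 12 \log{\left(w + \frac{3}{2} \right)} + 12 \log{\left(w + 2 \right)} - 3\right)}{2 w + 3}] = \frac{6 w}{4 w^{3} + 20 w^{2} + 33 w + 18} = f(w).

F(w) = - \frac{3 \left(- 8 w \log{\left(w + \frac{3}{2} \right)} + 8 w \log{\left(w + 2 \right)} - 12 \log{\left(w + \frac{3}{2} \right)} + 12 \log{\left(w + 2 \right)} - 3\right)}{2 w + 3} + C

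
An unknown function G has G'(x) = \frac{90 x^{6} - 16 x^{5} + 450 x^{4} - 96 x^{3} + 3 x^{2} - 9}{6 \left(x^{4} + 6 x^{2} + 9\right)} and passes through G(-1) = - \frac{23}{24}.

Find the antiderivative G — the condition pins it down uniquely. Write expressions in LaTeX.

Recognize the product-rule pattern: G'(x) = u'v + uv' with u = \frac{2}{2 x^{2} + 6}, v = 5 x^{5} - \frac{4 x^{4}}{3} - \frac{x}{2}, so integration by parts undoes it.
A general antiderivative is \frac{2 \left(5 x^{5} - \frac{4 x^{4}}{3} - \frac{x}{2}\right)}{2 x^{2} + 6} + C.
The condition gives C = - \frac{23}{24} - (- \frac{35}{24}) = \frac{1}{2}.
So G(x) = \frac{1}{2} + \frac{2 \left(5 x^{5} - \frac{4 x^{4}}{3} - \frac{x}{2}\right)}{2 x^{2} + 6}.
Check: d/dx[\frac{1}{2} + \frac{2 \left(5 x^{5} - \frac{4 x^{4}}{3} - \frac{x}{2}\right)}{2 x^{2} + 6}] = \frac{90 x^{6} - 16 x^{5} + 450 x^{4} - 96 x^{3} + 3 x^{2} - 9}{6 x^{4} + 36 x^{2} + 54}, which equals G'(x).

G(x) = \frac{1}{2} + \frac{2 \left(5 x^{5} - \frac{4 x^{4}}{3} - \frac{x}{2}\right)}{2 x^{2} + 6}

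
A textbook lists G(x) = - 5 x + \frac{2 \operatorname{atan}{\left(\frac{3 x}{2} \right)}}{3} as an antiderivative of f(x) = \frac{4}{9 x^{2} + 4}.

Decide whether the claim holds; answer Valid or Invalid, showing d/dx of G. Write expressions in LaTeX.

d/dx[G] = \frac{- 45 x^{2} - 16}{9 x^{2} + 4}
d/dx[G] - f(x) = -5 != 0.

Invalid: d/dx[G] - f = -5, which is not 0.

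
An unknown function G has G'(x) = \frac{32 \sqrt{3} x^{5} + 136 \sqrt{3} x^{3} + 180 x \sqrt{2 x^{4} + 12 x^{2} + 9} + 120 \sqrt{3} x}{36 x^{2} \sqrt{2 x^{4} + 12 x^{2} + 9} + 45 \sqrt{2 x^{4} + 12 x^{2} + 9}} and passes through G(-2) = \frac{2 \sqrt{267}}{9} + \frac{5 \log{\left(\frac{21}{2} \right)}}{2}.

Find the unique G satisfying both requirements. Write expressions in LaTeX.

G(x) = \frac{2 \sqrt{\frac{2 x^{4}}{3} + 4 x^{2} + 3}}{3} + \frac{5 \log{\left(2 x^{2} + \frac{5}{2} \right)}}{2}

Any candidate G(x) must reproduce the stated G'(x) exactly.
A general antiderivative is \frac{2 \sqrt{\frac{2 x^{4}}{3} + 4 x^{2} + 3}}{3} + \frac{5 \log{\left(2 x^{2} + \frac{5}{2} \right)}}{2} + C.
The condition gives C = \frac{2 \sqrt{267}}{9} + \frac{5 \log{\left(\frac{21}{2} \right)}}{2} - (\frac{2 \sqrt{267}}{9} + \frac{5 \log{\left(\frac{21}{2} \right)}}{2}) = 0.
So G(x) = \frac{2 \sqrt{\frac{2 x^{4}}{3} + 4 x^{2} + 3}}{3} + \frac{5 \log{\left(2 x^{2} + \frac{5}{2} \right)}}{2}.
Check: d/dx[\frac{2 \sqrt{\frac{2 x^{4}}{3} + 4 x^{2} + 3}}{3} + \frac{5 \log{\left(2 x^{2} + \frac{5}{2} \right)}}{2}] = \frac{32 \sqrt{3} x^{5} + 136 \sqrt{3} x^{3} + 180 x \sqrt{2 x^{4} + 12 x^{2} + 9} + 120 \sqrt{3} x}{36 x^{2} \sqrt{2 x^{4} + 12 x^{2} + 9} + 45 \sqrt{2 x^{4} + 12 x^{2} + 9}} = G'(x).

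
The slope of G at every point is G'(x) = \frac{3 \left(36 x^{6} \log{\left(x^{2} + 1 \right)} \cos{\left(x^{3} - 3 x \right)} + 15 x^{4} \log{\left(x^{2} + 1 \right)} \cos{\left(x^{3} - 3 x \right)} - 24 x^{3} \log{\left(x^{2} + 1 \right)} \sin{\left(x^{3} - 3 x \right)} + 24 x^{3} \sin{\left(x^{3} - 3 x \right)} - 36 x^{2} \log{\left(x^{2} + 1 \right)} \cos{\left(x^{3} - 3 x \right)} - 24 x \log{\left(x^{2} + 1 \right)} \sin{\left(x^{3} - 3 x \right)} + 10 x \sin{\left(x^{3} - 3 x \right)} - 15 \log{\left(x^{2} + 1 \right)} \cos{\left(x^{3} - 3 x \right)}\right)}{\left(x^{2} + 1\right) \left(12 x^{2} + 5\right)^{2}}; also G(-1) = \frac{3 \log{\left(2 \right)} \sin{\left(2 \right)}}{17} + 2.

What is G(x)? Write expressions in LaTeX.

G(x) = 2 + \frac{\log{\left(x^{2} + 1 \right)} \sin{\left(x^{3} - 3 x \right)}}{4 x^{2} + \frac{5}{3}}

A first test for any G(x): its x-derivative must equal the given G'(x).
A general antiderivative is \frac{\log{\left(x^{2} + 1 \right)} \sin{\left(x^{3} - 3 x \right)}}{4 x^{2} + \frac{5}{3}} + C.
The condition gives C = \frac{3 \log{\left(2 \right)} \sin{\left(2 \right)}}{17} + 2 - (\frac{3 \log{\left(2 \right)} \sin{\left(2 \right)}}{17}) = 2.
So G(x) = 2 + \frac{\log{\left(x^{2} + 1 \right)} \sin{\left(x^{3} - 3 x \right)}}{4 x^{2} + \frac{5}{3}}.
Check: d/dx[2 + \frac{\log{\left(x^{2} + 1 \right)} \sin{\left(x^{3} - 3 x \right)}}{4 x^{2} + \frac{5}{3}}] = \frac{108 x^{6} \log{\left(x^{2} + 1 \right)} \cos{\left(x^{3} - 3 x \right)} + 45 x^{4} \log{\left(x^{2} + 1 \right)} \cos{\left(x^{3} - 3 x \right)} - 72 x^{3} \log{\left(x^{2} + 1 \right)} \sin{\left(x^{3} - 3 x \right)} + 72 x^{3} \sin{\left(x^{3} - 3 x \right)} - 108 x^{2} \log{\left(x^{2} + 1 \right)} \cos{\left(x^{3} - 3 x \right)} - 72 x \log{\left(x^{2} + 1 \right)} \sin{\left(x^{3} - 3 x \right)} + 30 x \sin{\left(x^{3} - 3 x \right)} - 45 \log{\left(x^{2} + 1 \right)} \cos{\left(x^{3} - 3 x \right)}}{144 x^{6} + 264 x^{4} + 145 x^{2} + 25}, which equals G'(x).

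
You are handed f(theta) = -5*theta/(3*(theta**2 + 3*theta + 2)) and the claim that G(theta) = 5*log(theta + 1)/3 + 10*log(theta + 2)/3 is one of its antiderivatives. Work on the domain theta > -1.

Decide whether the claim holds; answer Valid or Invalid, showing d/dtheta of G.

d/dtheta[G] = (15*theta + 20)/(3*theta**2 + 9*theta + 6)
d/dtheta[G] - f(theta) = 20/(3*theta + 6) != 0.

Invalid: d/dtheta[G] - f = 20/(3*theta + 6), which is not 0.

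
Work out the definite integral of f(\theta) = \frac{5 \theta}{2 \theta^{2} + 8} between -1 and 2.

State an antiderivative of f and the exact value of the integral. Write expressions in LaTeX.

Antiderivative: F(\theta) = \frac{5 \log{\left(\theta^{2} + 4 \right)}}{4}; value = - \frac{5 \log{\left(5 \right)}}{4} + \frac{5 \log{\left(8 \right)}}{4}

f matches the chain-rule pattern g'(h)*h' with inner function h(\theta) = \theta^{2} + 4; substituting u = h(\theta) collapses the integral.
F(\theta) = \frac{5 \log{\left(\theta^{2} + 4 \right)}}{4} is an antiderivative of f.
Check: d/d\theta[\frac{5 \log{\left(\theta^{2} + 4 \right)}}{4}] = \frac{5 \theta}{2 \theta^{2} + 8} = f(\theta).
F(2) = \frac{5 \log{\left(8 \right)}}{4}; F(-1) = \frac{5 \log{\left(5 \right)}}{4}.
Integral = F(2) - F(-1) = - \frac{5 \log{\left(5 \right)}}{4} + \frac{5 \log{\left(8 \right)}}{4}.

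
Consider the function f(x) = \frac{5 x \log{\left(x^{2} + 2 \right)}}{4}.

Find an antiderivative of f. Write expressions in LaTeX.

Check any antiderivative F(x) by computing F'(x) and comparing it with f(x).
Check: d/dx[\frac{5 \left(x^{2} \log{\left(x^{2} + 2 \right)} - x^{2} + 2 \log{\left(x^{2} + 2 \right)}\right)}{8}] = \frac{5 x \log{\left(x^{2} + 2 \right)}}{4} = f(x).

An antiderivative is F(x) = \frac{5 \left(x^{2} \log{\left(x^{2} + 2 \right)} - x^{2} + 2 \log{\left(x^{2} + 2 \right)}\right)}{8}.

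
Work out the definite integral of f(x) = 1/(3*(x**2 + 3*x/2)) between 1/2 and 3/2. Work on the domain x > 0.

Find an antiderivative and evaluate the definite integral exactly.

Antiderivative: F(x) = 2*log(x)/9 - 2*log(x + 3/2)/9; value = -2*log(3)/9 + 2*log(3/2)/9 + 4*log(2)/9

Factor the denominator (3*x*(2*x + 3)) and decompose: f = -4/(9*(2*x + 3)) + 2/(9*x); each piece integrates to a log, atan, or power term.
F(x) = 2*log(x)/9 - 2*log(x + 3/2)/9 is an antiderivative of f.
Check: d/dx[2*log(x)/9 - 2*log(x + 3/2)/9] = 2/(6*x**2 + 9*x), which equals f(x).
F(3/2) = -2*log(3)/9 + 2*log(3/2)/9; F(1/2) = -4*log(2)/9.
Integral = F(3/2) - F(1/2) = -2*log(3)/9 + 2*log(3/2)/9 + 4*log(2)/9.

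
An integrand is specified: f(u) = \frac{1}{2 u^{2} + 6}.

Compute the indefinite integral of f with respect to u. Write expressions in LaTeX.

F(u) = \frac{\sqrt{3} \operatorname{atan}{\left(\frac{\sqrt{3} u}{3} \right)}}{6} + C

For F(u) to be correct the identity F'(u) - f(u) = 0 must hold.
Check: d/du[\frac{\sqrt{3} \operatorname{atan}{\left(\frac{\sqrt{3} u}{3} \right)}}{6}] = \frac{1}{2 u^{2} + 6} = f(u).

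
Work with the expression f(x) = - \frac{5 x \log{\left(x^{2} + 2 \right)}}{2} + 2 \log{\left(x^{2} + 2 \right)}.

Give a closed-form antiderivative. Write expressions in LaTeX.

An antiderivative is F(x) = - \frac{5 x^{2} \log{\left(x^{2} + 2 \right)}}{4} + \frac{5 x^{2}}{4} + 2 x \log{\left(x^{2} + 2 \right)} - 4 x - \frac{5 \log{\left(x^{2} + 2 \right)}}{2} + 4 \sqrt{2} \operatorname{atan}{\left(\frac{\sqrt{2} x}{2} \right)}.

Integrate term by term and add the pieces.
Check: d/dx[- \frac{5 x^{2} \log{\left(x^{2} + 2 \right)}}{4} + \frac{5 x^{2}}{4} + 2 x \log{\left(x^{2} + 2 \right)} - 4 x - \frac{5 \log{\left(x^{2} + 2 \right)}}{2} + 4 \sqrt{2} \operatorname{atan}{\left(\frac{\sqrt{2} x}{2} \right)}] = - \frac{5 x \log{\left(x^{2} + 2 \right)}}{2} + 2 \log{\left(x^{2} + 2 \right)} = f(x).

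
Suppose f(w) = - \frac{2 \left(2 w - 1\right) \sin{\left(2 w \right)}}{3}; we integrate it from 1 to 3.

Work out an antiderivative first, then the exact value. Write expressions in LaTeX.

Antiderivative: F(w) = \frac{2 w \cos{\left(2 w \right)}}{3} - \frac{\sin{\left(2 w \right)}}{3} - \frac{\cos{\left(2 w \right)}}{3}; value = - \frac{\sin{\left(6 \right)}}{3} - \frac{\cos{\left(2 \right)}}{3} + \frac{\sin{\left(2 \right)}}{3} + \frac{5 \cos{\left(6 \right)}}{3}

Recover f(w) by differentiating a candidate F(w); any mismatch rules it out.
F(w) = \frac{2 w \cos{\left(2 w \right)}}{3} - \frac{\sin{\left(2 w \right)}}{3} - \frac{\cos{\left(2 w \right)}}{3} is an antiderivative of f.
Check: d/dw[\frac{2 w \cos{\left(2 w \right)}}{3} - \frac{\sin{\left(2 w \right)}}{3} - \frac{\cos{\left(2 w \right)}}{3}] = - \frac{4 w \sin{\left(2 w \right)}}{3} + \frac{2 \sin{\left(2 w \right)}}{3}, which equals f(w).
F(3) = - \frac{\sin{\left(6 \right)}}{3} + \frac{5 \cos{\left(6 \right)}}{3}; F(1) = - \frac{\sin{\left(2 \right)}}{3} + \frac{\cos{\left(2 \right)}}{3}.
Integral = F(3) - F(1) = - \frac{\sin{\left(6 \right)}}{3} - \frac{\cos{\left(2 \right)}}{3} + \frac{\sin{\left(2 \right)}}{3} + \frac{5 \cos{\left(6 \right)}}{3}.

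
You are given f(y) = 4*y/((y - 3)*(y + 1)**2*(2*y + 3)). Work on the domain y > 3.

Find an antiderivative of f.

The denominator factors as (y - 3)*(y + 1)**2*(2*y + 3); partial fractions split f into directly integrable pieces: 16/(3*(2*y + 3)) - 11/(4*(y + 1)) + (y + 1)**(-2) + 1/(12*(y - 3)).
Check: d/dy[((y + 1)*log(y - 3) - 33*(y + 1)*log(y + 1) + 32*(y + 1)*log(y + 3/2) - 12)/(12*(y + 1))] = 4*y/(2*y**4 + y**3 - 13*y**2 - 21*y - 9), which equals f(y).

An antiderivative is F(y) = ((y + 1)*log(y - 3) - 33*(y + 1)*log(y + 1) + 32*(y + 1)*log(y + 3/2) - 12)/(12*(y + 1)).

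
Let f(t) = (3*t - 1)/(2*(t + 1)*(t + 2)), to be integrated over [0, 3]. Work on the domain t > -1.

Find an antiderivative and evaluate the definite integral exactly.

Antiderivative: F(t) = -2*log(t + 1) + 7*log(t + 2)/2; value = -2*log(4) - 7*log(2)/2 + 7*log(5)/2

The denominator factors as 2*(t + 1)*(t + 2); partial fractions split f into directly integrable pieces: 7/(2*(t + 2)) - 2/(t + 1).
F(t) = -2*log(t + 1) + 7*log(t + 2)/2 is an antiderivative of f.
Check: d/dt[-2*log(t + 1) + 7*log(t + 2)/2] = (3*t - 1)/(2*t**2 + 6*t + 4), which equals f(t).
F(3) = -2*log(4) + 7*log(5)/2; F(0) = 7*log(2)/2.
Integral = F(3) - F(0) = -2*log(4) - 7*log(2)/2 + 7*log(5)/2.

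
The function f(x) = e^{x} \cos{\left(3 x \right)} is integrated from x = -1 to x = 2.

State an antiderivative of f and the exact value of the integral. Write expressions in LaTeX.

For F(x) to be correct the identity F'(x) - f(x) = 0 must hold.
F(x) = \frac{3 e^{x} \sin{\left(3 x \right)}}{10} + \frac{e^{x} \cos{\left(3 x \right)}}{10} is an antiderivative of f.
Check: d/dx[\frac{3 e^{x} \sin{\left(3 x \right)}}{10} + \frac{e^{x} \cos{\left(3 x \right)}}{10}] = e^{x} \cos{\left(3 x \right)} = f(x).
F(2) = \frac{3 e^{2} \sin{\left(6 \right)}}{10} + \frac{e^{2} \cos{\left(6 \right)}}{10}; F(-1) = \frac{\cos{\left(3 \right)}}{10 e} - \frac{3 \sin{\left(3 \right)}}{10 e}.
Integral = F(2) - F(-1) = \frac{3 e^{2} \sin{\left(6 \right)}}{10} + \frac{3 \sin{\left(3 \right)}}{10 e} - \frac{\cos{\left(3 \right)}}{10 e} + \frac{e^{2} \cos{\left(6 \right)}}{10}.

Antiderivative: F(x) = \frac{3 e^{x} \sin{\left(3 x \right)}}{10} + \frac{e^{x} \cos{\left(3 x \right)}}{10}; value = \frac{3 e^{2} \sin{\left(6 \right)}}{10} + \frac{3 \sin{\left(3 \right)}}{10 e} - \frac{\cos{\left(3 \right)}}{10 e} + \frac{e^{2} \cos{\left(6 \right)}}{10}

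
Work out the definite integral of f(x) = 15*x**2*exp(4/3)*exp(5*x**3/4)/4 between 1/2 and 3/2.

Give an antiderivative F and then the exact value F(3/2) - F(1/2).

Antiderivative: F(x) = exp(4/3)*exp(5*x**3/4); value = -exp(143/96) + exp(533/96)

f matches the chain-rule pattern g'(h)*h' with inner function h(x) = 5*x**3/4 + 4/3; substituting u = h(x) collapses the integral.
F(x) = exp(4/3)*exp(5*x**3/4) is an antiderivative of f.
Check: d/dx[exp(4/3)*exp(5*x**3/4)] = 15*x**2*exp(4/3)*exp(5*x**3/4)/4 = f(x).
F(3/2) = exp(533/96); F(1/2) = exp(143/96).
Integral = F(3/2) - F(1/2) = -exp(143/96) + exp(533/96).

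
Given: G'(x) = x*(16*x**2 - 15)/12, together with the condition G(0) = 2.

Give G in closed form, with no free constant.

G(x) = x**4/3 - 5*x**2/8 + 2

Recover the given G'(x) by differentiating a candidate G(x); any mismatch rules it out.
A general antiderivative is x**4/3 - 5*x**2/8 + C.
The condition gives C = 2 - (0) = 2.
So G(x) = x**4/3 - 5*x**2/8 + 2.
Check: d/dx[x**4/3 - 5*x**2/8 + 2] = 4*x**3/3 - 5*x/4, which equals G'(x).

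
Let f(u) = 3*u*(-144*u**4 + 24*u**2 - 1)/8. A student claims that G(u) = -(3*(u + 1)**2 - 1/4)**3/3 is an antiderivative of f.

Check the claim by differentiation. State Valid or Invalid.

d/du[G] = -54*u**5 - 270*u**4 - 531*u**3 - 513*u**2 - 1947*u/8 - 363/8
d/du[G] - f(u) = -270*u**4 - 540*u**3 - 513*u**2 - 243*u - 363/8 != 0.

Invalid: d/du[G] - f = -270*u**4 - 540*u**3 - 513*u**2 - 243*u - 363/8, which is not 0.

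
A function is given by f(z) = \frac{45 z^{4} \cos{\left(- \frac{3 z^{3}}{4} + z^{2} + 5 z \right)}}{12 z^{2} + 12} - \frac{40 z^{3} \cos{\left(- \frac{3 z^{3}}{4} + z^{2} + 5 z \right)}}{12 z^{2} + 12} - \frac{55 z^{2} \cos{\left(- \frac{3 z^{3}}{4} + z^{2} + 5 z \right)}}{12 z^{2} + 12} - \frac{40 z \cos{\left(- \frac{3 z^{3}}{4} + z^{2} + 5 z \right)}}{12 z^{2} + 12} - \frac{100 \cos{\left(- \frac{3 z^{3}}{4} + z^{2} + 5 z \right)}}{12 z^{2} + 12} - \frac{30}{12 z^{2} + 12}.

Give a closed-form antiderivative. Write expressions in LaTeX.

An antiderivative is F(z) = \frac{5 \left(- 2 \sin{\left(- \frac{3 z^{3}}{4} + z^{2} + 5 z \right)} - 3 \operatorname{atan}{\left(z \right)}\right)}{6}.

Integrate term by term and add the pieces.
Check: d/dz[\frac{5 \left(- 2 \sin{\left(- \frac{3 z^{3}}{4} + z^{2} + 5 z \right)} - 3 \operatorname{atan}{\left(z \right)}\right)}{6}] = \frac{45 z^{4} \cos{\left(- \frac{3 z^{3}}{4} + z^{2} + 5 z \right)} - 40 z^{3} \cos{\left(- \frac{3 z^{3}}{4} + z^{2} + 5 z \right)} - 55 z^{2} \cos{\left(- \frac{3 z^{3}}{4} + z^{2} + 5 z \right)} - 40 z \cos{\left(- \frac{3 z^{3}}{4} + z^{2} + 5 z \right)} - 100 \cos{\left(- \frac{3 z^{3}}{4} + z^{2} + 5 z \right)} - 30}{12 z^{2} + 12}, which equals f(z).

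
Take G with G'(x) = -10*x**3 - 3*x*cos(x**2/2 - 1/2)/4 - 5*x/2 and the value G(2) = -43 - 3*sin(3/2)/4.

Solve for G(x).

G(x) = -5*x**4/2 - 5*x**2/4 - 3*sin(x**2/2 - 1/2)/4 + 2

Integrate term by term and add the pieces.
A general antiderivative is -5*x**4/2 - 5*x**2/4 - 3*sin(x**2/2 - 1/2)/4 + C.
The condition gives C = -43 - 3*sin(3/2)/4 - (-45 - 3*sin(3/2)/4) = 2.
So G(x) = -5*x**4/2 - 5*x**2/4 - 3*sin(x**2/2 - 1/2)/4 + 2.
Check: d/dx[-5*x**4/2 - 5*x**2/4 - 3*sin(x**2/2 - 1/2)/4 + 2] = -10*x**3 - 3*x*cos(x**2/2 - 1/2)/4 - 5*x/2 = G'(x).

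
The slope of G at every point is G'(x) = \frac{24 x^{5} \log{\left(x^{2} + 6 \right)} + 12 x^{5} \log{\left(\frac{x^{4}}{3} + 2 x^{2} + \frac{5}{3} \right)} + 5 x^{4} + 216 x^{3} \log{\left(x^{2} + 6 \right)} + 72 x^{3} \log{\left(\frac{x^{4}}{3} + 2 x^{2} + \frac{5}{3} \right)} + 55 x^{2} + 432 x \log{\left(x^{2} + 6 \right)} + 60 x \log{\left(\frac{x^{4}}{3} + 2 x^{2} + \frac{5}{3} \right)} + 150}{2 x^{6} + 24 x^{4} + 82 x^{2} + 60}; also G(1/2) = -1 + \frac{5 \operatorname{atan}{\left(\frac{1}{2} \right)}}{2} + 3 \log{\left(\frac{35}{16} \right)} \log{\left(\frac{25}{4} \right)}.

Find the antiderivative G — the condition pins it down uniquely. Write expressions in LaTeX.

A candidate passes only if d/dx[G] lands on the given G'(x) exactly.
A general antiderivative is 3 \log{\left(x^{2} + 6 \right)} \log{\left(\frac{x^{4}}{3} + 2 x^{2} + \frac{5}{3} \right)} + \frac{5 \operatorname{atan}{\left(x \right)}}{2} + C.
The condition gives C = -1 + \frac{5 \operatorname{atan}{\left(\frac{1}{2} \right)}}{2} + 3 \log{\left(\frac{35}{16} \right)} \log{\left(\frac{25}{4} \right)} - (\frac{5 \operatorname{atan}{\left(\frac{1}{2} \right)}}{2} + 3 \log{\left(\frac{35}{16} \right)} \log{\left(\frac{25}{4} \right)}) = -1.
So G(x) = \frac{6 \log{\left(x^{2} + 6 \right)} \log{\left(\frac{x^{4}}{3} + 2 x^{2} + \frac{5}{3} \right)} + 5 \operatorname{atan}{\left(x \right)} - 2}{2}.
Check: d/dx[\frac{6 \log{\left(x^{2} + 6 \right)} \log{\left(\frac{x^{4}}{3} + 2 x^{2} + \frac{5}{3} \right)} + 5 \operatorname{atan}{\left(x \right)} - 2}{2}] = \frac{24 x^{5} \log{\left(x^{2} + 6 \right)} + 12 x^{5} \log{\left(\frac{x^{4}}{3} + 2 x^{2} + \frac{5}{3} \right)} + 5 x^{4} + 216 x^{3} \log{\left(x^{2} + 6 \right)} + 72 x^{3} \log{\left(\frac{x^{4}}{3} + 2 x^{2} + \frac{5}{3} \right)} + 55 x^{2} + 432 x \log{\left(x^{2} + 6 \right)} + 60 x \log{\left(\frac{x^{4}}{3} + 2 x^{2} + \frac{5}{3} \right)} + 150}{2 x^{6} + 24 x^{4} + 82 x^{2} + 60} = G'(x).

G(x) = \frac{6 \log{\left(x^{2} + 6 \right)} \log{\left(\frac{x^{4}}{3} + 2 x^{2} + \frac{5}{3} \right)} + 5 \operatorname{atan}{\left(x \right)} - 2}{2}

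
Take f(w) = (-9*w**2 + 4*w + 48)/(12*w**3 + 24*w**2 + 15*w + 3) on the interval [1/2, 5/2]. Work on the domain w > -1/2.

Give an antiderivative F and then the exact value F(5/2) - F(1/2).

Antiderivative: F(w) = -149*log(w + 1/2)/12 + 35*log(w + 1)/3 - 175/(24*w + 12); value = -149*log(3)/12 - 35*log(3/2)/3 + 175/36 + 35*log(7/2)/3

Factor the denominator (3*(w + 1)*(2*w + 1)**2) and decompose: f = -149/(6*(2*w + 1)) + 175/(6*(2*w + 1)**2) + 35/(3*(w + 1)); each piece integrates to a log, atan, or power term.
F(w) = -149*log(w + 1/2)/12 + 35*log(w + 1)/3 - 175/(24*w + 12) is an antiderivative of f.
Check: d/dw[-149*log(w + 1/2)/12 + 35*log(w + 1)/3 - 175/(24*w + 12)] = (-9*w**2 + 4*w + 48)/(12*w**3 + 24*w**2 + 15*w + 3) = f(w).
F(5/2) = -149*log(3)/12 - 175/72 + 35*log(7/2)/3; F(1/2) = -175/24 + 35*log(3/2)/3.
Integral = F(5/2) - F(1/2) = -149*log(3)/12 - 35*log(3/2)/3 + 175/36 + 35*log(7/2)/3.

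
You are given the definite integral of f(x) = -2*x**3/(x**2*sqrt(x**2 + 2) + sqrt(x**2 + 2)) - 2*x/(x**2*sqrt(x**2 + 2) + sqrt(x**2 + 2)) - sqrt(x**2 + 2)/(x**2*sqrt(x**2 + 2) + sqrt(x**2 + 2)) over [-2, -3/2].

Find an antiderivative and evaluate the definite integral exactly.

Integrate term by term and add the pieces.
F(x) = -2*sqrt(x**2 + 2) - atan(x) is an antiderivative of f.
Check: d/dx[-2*sqrt(x**2 + 2) - atan(x)] = (-2*x**3 - 2*x - sqrt(x**2 + 2))/(x**2*sqrt(x**2 + 2) + sqrt(x**2 + 2)), which equals f(x).
F(-3/2) = -sqrt(17) + atan(3/2); F(-2) = -2*sqrt(6) + atan(2).
Integral = F(-3/2) - F(-2) = -sqrt(17) - atan(2) + atan(3/2) + 2*sqrt(6).

Antiderivative: F(x) = -2*sqrt(x**2 + 2) - atan(x); value = -sqrt(17) - atan(2) + atan(3/2) + 2*sqrt(6)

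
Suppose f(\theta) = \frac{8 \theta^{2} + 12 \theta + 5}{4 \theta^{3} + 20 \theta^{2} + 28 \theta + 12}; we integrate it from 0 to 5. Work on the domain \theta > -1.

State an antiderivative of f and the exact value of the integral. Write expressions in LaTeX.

Factor the denominator (4 \left(\theta + 1\right)^{2} \left(\theta + 3\right)) and decompose: f = \frac{41}{16 \left(\theta + 3\right)} - \frac{9}{16 \left(\theta + 1\right)} + \frac{1}{8 \left(\theta + 1\right)^{2}}; each piece integrates to a log, atan, or power term.
F(\theta) = \frac{- 9 \theta \log{\left(\theta + 1 \right)} + 41 \theta \log{\left(\theta + 3 \right)} - 9 \log{\left(\theta + 1 \right)} + 41 \log{\left(\theta + 3 \right)} - 2}{16 \theta + 16} is an antiderivative of f.
Check: d/d\theta[\frac{- 9 \theta \log{\left(\theta + 1 \right)} + 41 \theta \log{\left(\theta + 3 \right)} - 9 \log{\left(\theta + 1 \right)} + 41 \log{\left(\theta + 3 \right)} - 2}{16 \theta + 16}] = \frac{8 \theta^{2} + 12 \theta + 5}{4 \theta^{3} + 20 \theta^{2} + 28 \theta + 12} = f(\theta).
F(5) = - \frac{9 \log{\left(6 \right)}}{16} - \frac{1}{48} + \frac{41 \log{\left(8 \right)}}{16}; F(0) = - \frac{1}{8} + \frac{41 \log{\left(3 \right)}}{16}.
Integral = F(5) - F(0) = - \frac{41 \log{\left(3 \right)}}{16} - \frac{9 \log{\left(6 \right)}}{16} + \frac{5}{48} + \frac{41 \log{\left(8 \right)}}{16}.

Antiderivative: F(\theta) = \frac{- 9 \theta \log{\left(\theta + 1 \right)} + 41 \theta \log{\left(\theta + 3 \right)} - 9 \log{\left(\theta + 1 \right)} + 41 \log{\left(\theta + 3 \right)} - 2}{16 \theta + 16}; value = - \frac{41 \log{\left(3 \right)}}{16} - \frac{9 \log{\left(6 \right)}}{16} + \frac{5}{48} + \frac{41 \log{\left(8 \right)}}{16}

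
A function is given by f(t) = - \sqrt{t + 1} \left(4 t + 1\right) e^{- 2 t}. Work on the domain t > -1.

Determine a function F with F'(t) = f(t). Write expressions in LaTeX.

f has the shape u'v + uv' for u = \frac{\left(4 t + 4\right)^{\frac{3}{2}}}{4} and v = e^{- 2 t} — it is the derivative of the product u*v.
Check: d/dt[\left(2 t \sqrt{t + 1} + 2 \sqrt{t + 1}\right) e^{- 2 t}] = \frac{\left(- 4 t^{2} - 5 t - 1\right) e^{- 2 t}}{\sqrt{t + 1}}, which equals f(t).

An antiderivative is F(t) = \left(2 t \sqrt{t + 1} + 2 \sqrt{t + 1}\right) e^{- 2 t}.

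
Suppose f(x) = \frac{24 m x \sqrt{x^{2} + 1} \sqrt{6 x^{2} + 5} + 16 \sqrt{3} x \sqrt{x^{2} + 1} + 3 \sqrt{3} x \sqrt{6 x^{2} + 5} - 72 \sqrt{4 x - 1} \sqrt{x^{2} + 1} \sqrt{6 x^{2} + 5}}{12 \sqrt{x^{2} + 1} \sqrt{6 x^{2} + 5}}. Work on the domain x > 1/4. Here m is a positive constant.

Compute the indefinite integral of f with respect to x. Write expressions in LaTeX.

For F(x) to be correct the identity F'(x) - f(x) = 0 must hold.
Check: d/dx[m x^{2} - \left(4 x - 1\right)^{\frac{3}{2}} + \frac{2 \sqrt{2 x^{2} + \frac{5}{3}}}{3} + \frac{\sqrt{3 x^{2} + 3}}{4}] = \frac{24 m x \sqrt{x^{2} + 1} \sqrt{6 x^{2} + 5} + 16 \sqrt{3} x \sqrt{x^{2} + 1} + 3 \sqrt{3} x \sqrt{6 x^{2} + 5} - 72 \sqrt{4 x - 1} \sqrt{x^{2} + 1} \sqrt{6 x^{2} + 5}}{12 \sqrt{x^{2} + 1} \sqrt{6 x^{2} + 5}} = f(x).

F(x) = m x^{2} - \left(4 x - 1\right)^{\frac{3}{2}} + \frac{2 \sqrt{2 x^{2} + \frac{5}{3}}}{3} + \frac{\sqrt{3 x^{2} + 3}}{4} + C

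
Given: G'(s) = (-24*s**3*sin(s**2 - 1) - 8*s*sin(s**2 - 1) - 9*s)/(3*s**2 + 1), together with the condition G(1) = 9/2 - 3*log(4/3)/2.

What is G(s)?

The proposed G(s) is checked by its d/ds: the result must match the given G'(s).
A general antiderivative is -3*log(s**2 + 1/3)/2 + 4*cos(s**2 - 1) + C.
The condition gives C = 9/2 - 3*log(4/3)/2 - (4 - 3*log(4/3)/2) = 1/2.
So G(s) = (-3*log(s**2 + 1/3) + 8*cos(s**2 - 1) + 1)/2.
Check: d/ds[(-3*log(s**2 + 1/3) + 8*cos(s**2 - 1) + 1)/2] = (-24*s**3*sin(s**2 - 1) - 8*s*sin(s**2 - 1) - 9*s)/(3*s**2 + 1) = G'(s).

G(s) = (-3*log(s**2 + 1/3) + 8*cos(s**2 - 1) + 1)/2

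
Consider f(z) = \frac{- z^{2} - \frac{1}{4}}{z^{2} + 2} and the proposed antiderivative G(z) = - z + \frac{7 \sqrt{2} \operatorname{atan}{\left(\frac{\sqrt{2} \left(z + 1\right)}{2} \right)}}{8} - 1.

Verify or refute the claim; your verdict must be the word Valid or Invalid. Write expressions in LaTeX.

d/dz[G] = \frac{- 4 z^{2} - 8 z - 5}{4 z^{2} + 8 z + 12}
d/dz[G] - f(z) = \frac{- 14 z - 7}{4 z^{4} + 8 z^{3} + 20 z^{2} + 16 z + 24} != 0.

Invalid: d/dz[G] - f = \frac{- 14 z - 7}{4 z^{4} + 8 z^{3} + 20 z^{2} + 16 z + 24}, which is not 0.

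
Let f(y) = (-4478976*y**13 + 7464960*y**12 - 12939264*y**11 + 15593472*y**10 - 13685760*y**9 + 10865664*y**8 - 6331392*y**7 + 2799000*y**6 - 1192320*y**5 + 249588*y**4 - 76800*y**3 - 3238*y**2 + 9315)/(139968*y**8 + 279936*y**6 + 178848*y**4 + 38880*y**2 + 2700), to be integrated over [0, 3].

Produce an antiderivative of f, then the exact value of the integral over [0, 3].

A first test for any F(y): its y-derivative must equal f(y) identically.
F(y) = -y*(62208*y**9 - 124416*y**8 + 145152*y**7 - 142848*y**6 + 91584*y**5 - 35712*y**4 + 11520*y**3 - 12766*y**2 - 5589)/(324*(6*y**2 + 1)*(6*y**2 + 5)) is an antiderivative of f.
Check: d/dy[-y*(62208*y**9 - 124416*y**8 + 145152*y**7 - 142848*y**6 + 91584*y**5 - 35712*y**4 + 11520*y**3 - 12766*y**2 - 5589)/(324*(6*y**2 + 1)*(6*y**2 + 5))] = (-4478976*y**13 + 7464960*y**12 - 12939264*y**11 + 15593472*y**10 - 13685760*y**9 + 10865664*y**8 - 6331392*y**7 + 2799000*y**6 - 1192320*y**5 + 249588*y**4 - 76800*y**3 - 3238*y**2 + 9315)/(139968*y**8 + 279936*y**6 + 178848*y**4 + 38880*y**2 + 2700) = f(y).
F(3) = -71223413/38940; F(0) = 0.
Integral = F(3) - F(0) = -71223413/38940.

Antiderivative: F(y) = -y*(62208*y**9 - 124416*y**8 + 145152*y**7 - 142848*y**6 + 91584*y**5 - 35712*y**4 + 11520*y**3 - 12766*y**2 - 5589)/(324*(6*y**2 + 1)*(6*y**2 + 5)); value = -71223413/38940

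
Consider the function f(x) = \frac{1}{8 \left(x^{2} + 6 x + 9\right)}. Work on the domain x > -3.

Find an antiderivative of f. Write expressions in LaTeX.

An antiderivative is F(x) = - \frac{1}{8 x + 24}.

A candidate is checked by its d/dx: the result must match f(x).
Check: d/dx[- \frac{1}{8 x + 24}] = \frac{1}{8 x^{2} + 48 x + 72}, which equals f(x).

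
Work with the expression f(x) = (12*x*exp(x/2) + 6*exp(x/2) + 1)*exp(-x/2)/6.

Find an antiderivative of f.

Whatever form F(x) takes, F'(x) = f(x) is non-negotiable.
Check: d/dx[(3*x**2*exp(x/2) + 3*x*exp(x/2) - 1)*exp(-x/2)/3] = (12*x*exp(x/2) + 6*exp(x/2) + 1)*exp(-x/2)/6 = f(x).

An antiderivative is F(x) = (3*x**2*exp(x/2) + 3*x*exp(x/2) - 1)*exp(-x/2)/3.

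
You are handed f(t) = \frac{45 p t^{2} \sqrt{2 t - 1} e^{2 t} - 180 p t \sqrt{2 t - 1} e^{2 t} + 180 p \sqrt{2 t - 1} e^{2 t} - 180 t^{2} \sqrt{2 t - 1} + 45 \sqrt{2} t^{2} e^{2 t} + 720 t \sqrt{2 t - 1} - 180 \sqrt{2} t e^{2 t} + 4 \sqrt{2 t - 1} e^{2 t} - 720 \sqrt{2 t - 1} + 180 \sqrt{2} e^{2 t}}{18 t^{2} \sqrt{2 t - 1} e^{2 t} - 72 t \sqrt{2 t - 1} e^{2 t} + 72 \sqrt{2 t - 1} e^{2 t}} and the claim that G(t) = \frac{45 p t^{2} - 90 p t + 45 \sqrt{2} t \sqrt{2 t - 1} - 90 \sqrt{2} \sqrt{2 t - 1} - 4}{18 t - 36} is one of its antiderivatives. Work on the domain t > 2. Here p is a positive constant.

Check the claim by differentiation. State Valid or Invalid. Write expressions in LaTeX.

d/dt[G] = \frac{45 p t^{2} \sqrt{2 t - 1} - 180 p t \sqrt{2 t - 1} + 180 p \sqrt{2 t - 1} + 45 \sqrt{2} t^{2} - 180 \sqrt{2} t + 4 \sqrt{2 t - 1} + 180 \sqrt{2}}{18 t^{2} \sqrt{2 t - 1} - 72 t \sqrt{2 t - 1} + 72 \sqrt{2 t - 1}}
d/dt[G] - f(t) = 10 e^{- 2 t} != 0.

Invalid: d/dt[G] - f = 10 e^{- 2 t}, which is not 0.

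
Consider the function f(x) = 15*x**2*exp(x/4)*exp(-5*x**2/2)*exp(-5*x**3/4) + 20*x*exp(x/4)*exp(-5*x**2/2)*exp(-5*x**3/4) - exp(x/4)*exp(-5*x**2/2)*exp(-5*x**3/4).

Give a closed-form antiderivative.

The substitution u = -5*x**3/4 - 5*x**2/2 + x/4 works: f is exactly (dF/du)*(du/dx) for that inner function.
Check: d/dx[-4*exp(-5*x**3/4 - 5*x**2/2 + x/4)] = 15*x**2*exp(x/4)*exp(-5*x**2/2)*exp(-5*x**3/4) + 20*x*exp(x/4)*exp(-5*x**2/2)*exp(-5*x**3/4) - exp(x/4)*exp(-5*x**2/2)*exp(-5*x**3/4) = f(x).

An antiderivative is F(x) = -4*exp(-5*x**3/4 - 5*x**2/2 + x/4).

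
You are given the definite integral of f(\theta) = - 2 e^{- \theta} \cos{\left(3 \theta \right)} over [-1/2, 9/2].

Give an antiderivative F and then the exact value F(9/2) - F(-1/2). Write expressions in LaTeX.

A candidate is checked by its d/d\theta: the result must match f(\theta).
F(\theta) = \frac{\left(- 3 \sin{\left(3 \theta \right)} + \cos{\left(3 \theta \right)}\right) e^{- \theta}}{5} is an antiderivative of f.
Check: d/d\theta[\frac{\left(- 3 \sin{\left(3 \theta \right)} + \cos{\left(3 \theta \right)}\right) e^{- \theta}}{5}] = - 2 e^{- \theta} \cos{\left(3 \theta \right)} = f(\theta).
F(9/2) = - \frac{3 \sin{\left(\frac{27}{2} \right)}}{5 e^{\frac{9}{2}}} + \frac{\cos{\left(\frac{27}{2} \right)}}{5 e^{\frac{9}{2}}}; F(-1/2) = \frac{e^{\frac{1}{2}} \cos{\left(\frac{3}{2} \right)}}{5} + \frac{3 e^{\frac{1}{2}} \sin{\left(\frac{3}{2} \right)}}{5}.
Integral = F(9/2) - F(-1/2) = - \frac{3 e^{\frac{1}{2}} \sin{\left(\frac{3}{2} \right)}}{5} - \frac{e^{\frac{1}{2}} \cos{\left(\frac{3}{2} \right)}}{5} - \frac{3 \sin{\left(\frac{27}{2} \right)}}{5 e^{\frac{9}{2}}} + \frac{\cos{\left(\frac{27}{2} \right)}}{5 e^{\frac{9}{2}}}.

Antiderivative: F(\theta) = \frac{\left(- 3 \sin{\left(3 \theta \right)} + \cos{\left(3 \theta \right)}\right) e^{- \theta}}{5}; value = - \frac{3 e^{\frac{1}{2}} \sin{\left(\frac{3}{2} \right)}}{5} - \frac{e^{\frac{1}{2}} \cos{\left(\frac{3}{2} \right)}}{5} - \frac{3 \sin{\left(\frac{27}{2} \right)}}{5 e^{\frac{9}{2}}} + \frac{\cos{\left(\frac{27}{2} \right)}}{5 e^{\frac{9}{2}}}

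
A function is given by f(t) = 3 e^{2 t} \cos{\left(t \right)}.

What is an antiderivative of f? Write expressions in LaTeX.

Since d/dt undoes antidifferentiation here, F'(t) = f(t) is required of F(t).
Check: d/dt[\frac{3 e^{2 t} \sin{\left(t \right)}}{5} + \frac{6 e^{2 t} \cos{\left(t \right)}}{5}] = 3 e^{2 t} \cos{\left(t \right)} = f(t).

An antiderivative is F(t) = \frac{3 e^{2 t} \sin{\left(t \right)}}{5} + \frac{6 e^{2 t} \cos{\left(t \right)}}{5}.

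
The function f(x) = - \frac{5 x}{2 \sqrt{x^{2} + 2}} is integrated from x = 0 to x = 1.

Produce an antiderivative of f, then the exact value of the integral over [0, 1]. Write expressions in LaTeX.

Antiderivative: F(x) = - \frac{5 \sqrt{x^{2} + 2}}{2}; value = - \frac{5 \sqrt{3}}{2} + \frac{5 \sqrt{2}}{2}

The substitution u = x^{2} + 2 works: f is exactly (dF/du)*(du/dx) for that inner function.
F(x) = - \frac{5 \sqrt{x^{2} + 2}}{2} is an antiderivative of f.
Check: d/dx[- \frac{5 \sqrt{x^{2} + 2}}{2}] = - \frac{5 x}{2 \sqrt{x^{2} + 2}} = f(x).
F(1) = - \frac{5 \sqrt{3}}{2}; F(0) = - \frac{5 \sqrt{2}}{2}.
Integral = F(1) - F(0) = - \frac{5 \sqrt{3}}{2} + \frac{5 \sqrt{2}}{2}.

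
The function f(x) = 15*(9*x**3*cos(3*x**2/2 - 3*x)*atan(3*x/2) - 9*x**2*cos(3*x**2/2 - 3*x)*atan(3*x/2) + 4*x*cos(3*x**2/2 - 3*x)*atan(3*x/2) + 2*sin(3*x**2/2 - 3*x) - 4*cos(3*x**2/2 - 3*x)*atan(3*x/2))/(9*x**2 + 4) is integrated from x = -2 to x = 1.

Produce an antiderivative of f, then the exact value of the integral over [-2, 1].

Antiderivative: F(x) = 5*sin(3*x**2/2 - 3*x)*atan(3*x/2); value = -5*sin(3/2)*atan(3/2) + 5*sin(12)*atan(3)

f has the shape u'v + uv' for u = 5*atan(3*x/2) and v = sin(3*x**2/2 - 3*x) — it is the derivative of the product u*v.
F(x) = 5*sin(3*x**2/2 - 3*x)*atan(3*x/2) is an antiderivative of f.
Check: d/dx[5*sin(3*x**2/2 - 3*x)*atan(3*x/2)] = (135*x**3*cos(3*x**2/2 - 3*x)*atan(3*x/2) - 135*x**2*cos(3*x**2/2 - 3*x)*atan(3*x/2) + 60*x*cos(3*x**2/2 - 3*x)*atan(3*x/2) + 30*sin(3*x**2/2 - 3*x) - 60*cos(3*x**2/2 - 3*x)*atan(3*x/2))/(9*x**2 + 4), which equals f(x).
F(1) = -5*sin(3/2)*atan(3/2); F(-2) = -5*sin(12)*atan(3).
Integral = F(1) - F(-2) = -5*sin(3/2)*atan(3/2) + 5*sin(12)*atan(3).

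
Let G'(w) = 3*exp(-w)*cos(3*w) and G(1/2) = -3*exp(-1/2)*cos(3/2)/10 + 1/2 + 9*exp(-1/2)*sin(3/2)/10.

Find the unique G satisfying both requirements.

For G(w) to be correct, d/dw[G] must agree with the stated G'(w) identically.
A general antiderivative is 9*exp(-w)*sin(3*w)/10 - 3*exp(-w)*cos(3*w)/10 + C.
The condition gives C = -3*exp(-1/2)*cos(3/2)/10 + 1/2 + 9*exp(-1/2)*sin(3/2)/10 - (-3*exp(-1/2)*cos(3/2)/10 + 9*exp(-1/2)*sin(3/2)/10) = 1/2.
So G(w) = -(-5*exp(w) - 9*sin(3*w) + 3*cos(3*w))*exp(-w)/10.
Check: d/dw[-(-5*exp(w) - 9*sin(3*w) + 3*cos(3*w))*exp(-w)/10] = 3*exp(-w)*cos(3*w) = G'(w).

G(w) = -(-5*exp(w) - 9*sin(3*w) + 3*cos(3*w))*exp(-w)/10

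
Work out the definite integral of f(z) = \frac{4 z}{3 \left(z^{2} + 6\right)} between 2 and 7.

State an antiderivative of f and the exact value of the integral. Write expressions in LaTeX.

f matches the chain-rule pattern g'(h)*h' with inner function h(z) = z^{2} + 6; substituting u = h(z) collapses the integral.
F(z) = \frac{2 \log{\left(z^{2} + 6 \right)}}{3} is an antiderivative of f.
Check: d/dz[\frac{2 \log{\left(z^{2} + 6 \right)}}{3}] = \frac{4 z}{3 z^{2} + 18}, which equals f(z).
F(7) = \frac{2 \log{\left(55 \right)}}{3}; F(2) = \frac{2 \log{\left(10 \right)}}{3}.
Integral = F(7) - F(2) = - \frac{2 \log{\left(10 \right)}}{3} + \frac{2 \log{\left(55 \right)}}{3}.

Antiderivative: F(z) = \frac{2 \log{\left(z^{2} + 6 \right)}}{3}; value = - \frac{2 \log{\left(10 \right)}}{3} + \frac{2 \log{\left(55 \right)}}{3}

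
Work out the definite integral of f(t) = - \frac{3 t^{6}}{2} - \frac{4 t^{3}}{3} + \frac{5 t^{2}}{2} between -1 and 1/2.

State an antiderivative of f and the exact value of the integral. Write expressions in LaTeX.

The integrand splits into summands that can be handled one at a time.
F(t) = - \frac{3 t^{7}}{14} - \frac{t^{4}}{3} + \frac{5 t^{3}}{6} is an antiderivative of f.
Check: d/dt[- \frac{3 t^{7}}{14} - \frac{t^{4}}{3} + \frac{5 t^{3}}{6}] = - \frac{3 t^{6}}{2} - \frac{4 t^{3}}{3} + \frac{5 t^{2}}{2} = f(t).
F(1/2) = \frac{439}{5376}; F(-1) = - \frac{20}{21}.
Integral = F(1/2) - F(-1) = \frac{1853}{1792}.

Antiderivative: F(t) = - \frac{3 t^{7}}{14} - \frac{t^{4}}{3} + \frac{5 t^{3}}{6}; value = \frac{1853}{1792}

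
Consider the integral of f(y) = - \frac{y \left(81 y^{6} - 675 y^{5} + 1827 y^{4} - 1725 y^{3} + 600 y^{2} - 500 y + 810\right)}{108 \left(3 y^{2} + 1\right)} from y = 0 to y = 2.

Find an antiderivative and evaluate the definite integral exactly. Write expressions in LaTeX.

Antiderivative: F(y) = - \frac{y^{6}}{24} + \frac{5 y^{5}}{12} - \frac{25 y^{4}}{18} + \frac{125 y^{3}}{81} - \frac{5 \log{\left(2 y^{2} + \frac{2}{3} \right)}}{4}; value = - \frac{5 \log{\left(\frac{26}{3} \right)}}{4} + \frac{5 \log{\left(\frac{2}{3} \right)}}{4} + \frac{64}{81}

A first test for any F(y): its y-derivative must equal f(y) identically.
F(y) = - \frac{y^{6}}{24} + \frac{5 y^{5}}{12} - \frac{25 y^{4}}{18} + \frac{125 y^{3}}{81} - \frac{5 \log{\left(2 y^{2} + \frac{2}{3} \right)}}{4} is an antiderivative of f.
Check: d/dy[- \frac{y^{6}}{24} + \frac{5 y^{5}}{12} - \frac{25 y^{4}}{18} + \frac{125 y^{3}}{81} - \frac{5 \log{\left(2 y^{2} + \frac{2}{3} \right)}}{4}] = \frac{- 81 y^{7} + 675 y^{6} - 1827 y^{5} + 1725 y^{4} - 600 y^{3} + 500 y^{2} - 810 y}{324 y^{2} + 108}, which equals f(y).
F(2) = \frac{64}{81} - \frac{5 \log{\left(\frac{26}{3} \right)}}{4}; F(0) = - \frac{5 \log{\left(\frac{2}{3} \right)}}{4}.
Integral = F(2) - F(0) = - \frac{5 \log{\left(\frac{26}{3} \right)}}{4} + \frac{5 \log{\left(\frac{2}{3} \right)}}{4} + \frac{64}{81}.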